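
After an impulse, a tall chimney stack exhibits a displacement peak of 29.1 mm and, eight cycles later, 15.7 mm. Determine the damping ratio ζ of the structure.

0.0123

Logarithmic decrement δ = (1/n)·ln(x₀/x_n) = (1/8)·ln(29.1/15.7) = (1/8)·ln(1.854) = 0.07713.
ζ = δ/√(4π² + δ²) = 0.07713/√(39.48 + 0.00595) = 0.07713/6.284 = 0.01228.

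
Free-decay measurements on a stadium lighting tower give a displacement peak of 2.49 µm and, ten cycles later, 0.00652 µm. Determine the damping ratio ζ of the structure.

Logarithmic decrement δ = (1/n)·ln(x₀/x_n) = (1/10)·ln(2.49/0.00652) = (1/10)·ln(381.9) = 0.5945.
ζ = δ/√(4π² + δ²) = 0.5945/√(39.48 + 0.353) = 0.5945/6.311 = 0.09420.

0.0942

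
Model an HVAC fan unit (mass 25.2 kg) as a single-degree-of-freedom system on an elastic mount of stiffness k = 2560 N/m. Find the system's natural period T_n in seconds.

ω_n = √(k/m) = √(2560/25.2) = √101.6 = 10.08 rad/s.
T_n = 2π/ω_n = 6.283/10.08 = 0.6234 s.

0.623 s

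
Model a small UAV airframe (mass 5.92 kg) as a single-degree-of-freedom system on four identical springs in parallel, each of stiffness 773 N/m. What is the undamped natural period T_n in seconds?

0.275 s

Parallel springs add: k_eq = 4 × 773 = 3092 N/m.
ω_n = √(k_eq/m) = √(3092/5.92) = √522.3 = 22.85 rad/s.
T_n = 2π/ω_n = 6.283/22.85 = 0.2749 s.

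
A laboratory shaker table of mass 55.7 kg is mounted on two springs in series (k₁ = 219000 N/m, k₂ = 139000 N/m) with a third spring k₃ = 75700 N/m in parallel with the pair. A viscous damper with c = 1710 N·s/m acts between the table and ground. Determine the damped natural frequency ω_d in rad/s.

51.5 rad/s

Series pair: k_s = k₁k₂/(k₁+k₂) = (219000)(139000)/(219000 + 139000) = 85030 N/m. In parallel with k₃: k_eq = 85030 + 75700 = 160700 N/m.
ω_n = √(k_eq/m) = √(160700/55.7) = 53.72 rad/s.
Critical damping c_c = 2√(k_eq·m) = 2√(160700 × 55.7) = 5984 N·s/m, so ζ = c/c_c = 1710/5984 = 0.2858.
ω_d = ω_n√(1 − ζ²) = 53.72 × √(1 − 0.0817) = 51.48 rad/s.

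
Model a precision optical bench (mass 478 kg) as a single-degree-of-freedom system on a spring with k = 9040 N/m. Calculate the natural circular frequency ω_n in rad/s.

ω_n = √(k/m) = √(9040/478) = √18.91 = 4.349 rad/s.

4.35 rad/s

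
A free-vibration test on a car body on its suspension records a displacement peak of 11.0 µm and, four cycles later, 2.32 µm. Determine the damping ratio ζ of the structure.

Logarithmic decrement δ = (1/n)·ln(x₀/x_n) = (1/4)·ln(11.0/2.32) = (1/4)·ln(4.741) = 0.3891.
ζ = δ/√(4π² + δ²) = 0.3891/√(39.48 + 0.151) = 0.3891/6.295 = 0.06181.

0.0618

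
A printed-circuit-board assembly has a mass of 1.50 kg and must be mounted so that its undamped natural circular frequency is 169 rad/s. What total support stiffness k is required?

k = m·ω_n² = 1.50 × 169.0² = 1.50 × 28560 = 42840 N/m.

42800 N/m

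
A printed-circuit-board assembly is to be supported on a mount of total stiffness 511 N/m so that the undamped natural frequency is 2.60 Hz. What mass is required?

ω_n = 2πf_n = 2π × 2.60 = 16.34 rad/s.
m = k/ω_n² = 511/16.34² = 511/266.9 = 1.915 kg.

1.91 kg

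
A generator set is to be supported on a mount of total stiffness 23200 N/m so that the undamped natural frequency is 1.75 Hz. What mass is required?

192 kg

ω_n = 2πf_n = 2π × 1.75 = 11.00 rad/s.
m = k/ω_n² = 23200/11.00² = 23200/120.9 = 191.9 kg.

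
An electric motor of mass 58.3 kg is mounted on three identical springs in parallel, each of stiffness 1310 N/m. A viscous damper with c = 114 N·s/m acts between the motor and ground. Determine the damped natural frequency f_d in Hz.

1.30 Hz

Parallel springs add: k_eq = 3 × 1310 = 3930 N/m.
ω_n = √(k_eq/m) = √(3930/58.3) = 8.210 rad/s.
Critical damping c_c = 2√(k_eq·m) = 2√(3930 × 58.3) = 957.3 N·s/m, so ζ = c/c_c = 114/957.3 = 0.1191.
ω_d = ω_n√(1 − ζ²) = 8.210 × √(1 − 0.0142) = 8.152 rad/s.
f_d = ω_d/(2π) = 1.297 Hz.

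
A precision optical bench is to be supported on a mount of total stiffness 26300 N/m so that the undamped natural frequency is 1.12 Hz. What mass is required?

531 kg

ω_n = 2πf_n = 2π × 1.12 = 7.037 rad/s.
m = k/ω_n² = 26300/7.037² = 26300/49.52 = 531.1 kg.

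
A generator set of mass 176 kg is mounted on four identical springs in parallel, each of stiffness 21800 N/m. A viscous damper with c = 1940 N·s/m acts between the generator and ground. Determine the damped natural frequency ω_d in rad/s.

Parallel springs add: k_eq = 4 × 21800 = 87200 N/m.
ω_n = √(k_eq/m) = √(87200/176) = 22.26 rad/s.
Critical damping c_c = 2√(k_eq·m) = 2√(87200 × 176) = 7835 N·s/m, so ζ = c/c_c = 1940/7835 = 0.2476.
ω_d = ω_n√(1 − ζ²) = 22.26 × √(1 − 0.0613) = 21.57 rad/s.

21.6 rad/s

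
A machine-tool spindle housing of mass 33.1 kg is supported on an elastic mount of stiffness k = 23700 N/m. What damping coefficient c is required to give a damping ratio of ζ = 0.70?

c_c = 2√(k·m) = 2√(23700 × 33.1) = 1771 N·s/m.
c = ζ·c_c = 0.70 × 1771 = 1240 N·s/m.

1240 N·s/m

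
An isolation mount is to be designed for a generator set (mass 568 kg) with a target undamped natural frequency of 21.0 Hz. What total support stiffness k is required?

ω_n = 2πf_n = 2π × 21.0 = 131.9 rad/s.
k = m·ω_n² = 568 × 131.9² = 568 × 17410 = 9889000 N/m.

9890000 N/m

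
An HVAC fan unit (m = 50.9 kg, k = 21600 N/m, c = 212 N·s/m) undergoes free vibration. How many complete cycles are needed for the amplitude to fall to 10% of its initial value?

ζ = c/(2√(km)) = 212/(2√(21600 × 50.9)) = 212/2097 = 0.1011.
Logarithmic decrement δ = 2πζ/√(1 − ζ²) = 2π × 0.1011/√(1 − 0.0102) = 0.6385.
x_n/x₀ = e^(−nδ) ≤ 0.1; take ln: n ≥ ln(1/0.1)/δ = 2.303/0.6385 = 3.606.
So 4 complete cycles are required.

4 cycles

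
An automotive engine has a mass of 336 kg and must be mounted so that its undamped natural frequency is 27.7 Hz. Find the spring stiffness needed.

ω_n = 2πf_n = 2π × 27.7 = 174.0 rad/s.
k = m·ω_n² = 336 × 174.0² = 336 × 30290 = 10180000 N/m.

10200000 N/m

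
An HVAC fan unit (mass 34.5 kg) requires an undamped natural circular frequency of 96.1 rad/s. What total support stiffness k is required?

k = m·ω_n² = 34.5 × 96.10² = 34.5 × 9235 = 318600 N/m.

319000 N/m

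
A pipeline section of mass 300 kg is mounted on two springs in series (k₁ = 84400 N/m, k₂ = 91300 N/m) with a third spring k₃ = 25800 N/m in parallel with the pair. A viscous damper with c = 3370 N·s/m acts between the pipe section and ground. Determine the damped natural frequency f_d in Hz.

2.25 Hz

Series pair: k_s = k₁k₂/(k₁+k₂) = (84400)(91300)/(84400 + 91300) = 43860 N/m. In parallel with k₃: k_eq = 43860 + 25800 = 69660 N/m.
ω_n = √(k_eq/m) = √(69660/300) = 15.24 rad/s.
Critical damping c_c = 2√(k_eq·m) = 2√(69660 × 300) = 9143 N·s/m, so ζ = c/c_c = 3370/9143 = 0.3686.
ω_d = ω_n√(1 − ζ²) = 15.24 × √(1 − 0.136) = 14.16 rad/s.
f_d = ω_d/(2π) = 2.254 Hz.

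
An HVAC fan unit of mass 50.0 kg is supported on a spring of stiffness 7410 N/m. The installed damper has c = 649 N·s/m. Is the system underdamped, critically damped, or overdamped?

underdamped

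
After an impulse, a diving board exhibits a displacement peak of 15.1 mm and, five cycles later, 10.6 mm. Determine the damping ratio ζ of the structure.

0.0113

Logarithmic decrement δ = (1/n)·ln(x₀/x_n) = (1/5)·ln(15.1/10.6) = (1/5)·ln(1.425) = 0.07077.
ζ = δ/√(4π² + δ²) = 0.07077/√(39.48 + 0.00501) = 0.07077/6.284 = 0.01126.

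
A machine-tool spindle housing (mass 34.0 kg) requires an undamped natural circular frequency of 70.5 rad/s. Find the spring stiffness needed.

k = m·ω_n² = 34.0 × 70.50² = 34.0 × 4970 = 169000 N/m.

169000 N/m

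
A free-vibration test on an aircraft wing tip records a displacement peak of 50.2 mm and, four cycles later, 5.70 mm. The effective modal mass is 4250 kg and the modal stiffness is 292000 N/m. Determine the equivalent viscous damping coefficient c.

Logarithmic decrement δ = (1/n)·ln(x₀/x_n) = (1/4)·ln(50.2/5.70) = (1/4)·ln(8.807) = 0.5439.
ζ = δ/√(4π² + δ²) = 0.5439/√(39.48 + 0.296) = 0.5439/6.307 = 0.08624.
c = ζ · 2√(km) = 0.08624 × 2√(292000 × 4250) = 0.08624 × 70460 = 6076 N·s/m.

6080 N·s/m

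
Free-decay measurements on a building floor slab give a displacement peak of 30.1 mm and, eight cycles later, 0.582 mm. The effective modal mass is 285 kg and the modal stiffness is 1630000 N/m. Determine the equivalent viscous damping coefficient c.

Logarithmic decrement δ = (1/n)·ln(x₀/x_n) = (1/8)·ln(30.1/0.582) = (1/8)·ln(51.72) = 0.4932.
ζ = δ/√(4π² + δ²) = 0.4932/√(39.48 + 0.243) = 0.4932/6.303 = 0.07826.
c = ζ · 2√(km) = 0.07826 × 2√(1630000 × 285) = 0.07826 × 43110 = 3373 N·s/m.

3370 N·s/m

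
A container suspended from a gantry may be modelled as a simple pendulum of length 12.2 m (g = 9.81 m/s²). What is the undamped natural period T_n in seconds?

7.01 s

For a simple pendulum ω_n = √(g/L) = √(9.81/12.2) = √0.8041 = 0.8967 rad/s.
T_n = 2π/ω_n = 6.283/0.8967 = 7.007 s.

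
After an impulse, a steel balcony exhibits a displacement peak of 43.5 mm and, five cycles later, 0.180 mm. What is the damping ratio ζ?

Logarithmic decrement δ = (1/n)·ln(x₀/x_n) = (1/5)·ln(43.5/0.180) = (1/5)·ln(241.7) = 1.098.
ζ = δ/√(4π² + δ²) = 1.098/√(39.48 + 1.20) = 1.098/6.378 = 0.1721.

0.172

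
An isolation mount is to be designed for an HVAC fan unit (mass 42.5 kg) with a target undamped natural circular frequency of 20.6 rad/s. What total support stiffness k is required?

18000 N/m

k = m·ω_n² = 42.5 × 20.60² = 42.5 × 424.4 = 18040 N/m.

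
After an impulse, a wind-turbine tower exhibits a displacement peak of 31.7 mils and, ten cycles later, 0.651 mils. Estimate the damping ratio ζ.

0.0617

Logarithmic decrement δ = (1/n)·ln(x₀/x_n) = (1/10)·ln(31.7/0.651) = (1/10)·ln(48.69) = 0.3886.
ζ = δ/√(4π² + δ²) = 0.3886/√(39.48 + 0.151) = 0.3886/6.295 = 0.06172.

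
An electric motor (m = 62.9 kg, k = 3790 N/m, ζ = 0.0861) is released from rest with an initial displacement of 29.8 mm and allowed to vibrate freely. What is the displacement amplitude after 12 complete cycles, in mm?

0.0441 mm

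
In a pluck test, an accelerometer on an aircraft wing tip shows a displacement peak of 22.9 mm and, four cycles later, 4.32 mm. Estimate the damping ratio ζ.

0.0662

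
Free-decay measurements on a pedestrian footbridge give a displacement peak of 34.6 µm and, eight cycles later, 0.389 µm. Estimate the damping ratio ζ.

Logarithmic decrement δ = (1/n)·ln(x₀/x_n) = (1/8)·ln(34.6/0.389) = (1/8)·ln(88.95) = 0.5610.
ζ = δ/√(4π² + δ²) = 0.5610/√(39.48 + 0.315) = 0.5610/6.308 = 0.08893.

0.0889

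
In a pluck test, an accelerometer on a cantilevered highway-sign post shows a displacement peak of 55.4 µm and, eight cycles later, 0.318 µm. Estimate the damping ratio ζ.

Logarithmic decrement δ = (1/n)·ln(x₀/x_n) = (1/8)·ln(55.4/0.318) = (1/8)·ln(174.2) = 0.6450.
ζ = δ/√(4π² + δ²) = 0.6450/√(39.48 + 0.416) = 0.6450/6.316 = 0.1021.

0.102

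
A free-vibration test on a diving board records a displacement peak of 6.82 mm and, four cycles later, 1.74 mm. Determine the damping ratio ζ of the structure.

0.0543

Logarithmic decrement δ = (1/n)·ln(x₀/x_n) = (1/4)·ln(6.82/1.74) = (1/4)·ln(3.920) = 0.3415.
ζ = δ/√(4π² + δ²) = 0.3415/√(39.48 + 0.117) = 0.3415/6.292 = 0.05427.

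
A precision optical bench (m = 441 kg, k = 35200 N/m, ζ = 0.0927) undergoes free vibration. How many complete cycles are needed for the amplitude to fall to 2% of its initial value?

7 cycles

Logarithmic decrement δ = 2πζ/√(1 − ζ²) = 2π × 0.09270/√(1 − 0.00859) = 0.5850.
x_n/x₀ = e^(−nδ) ≤ 0.02; take ln: n ≥ ln(1/0.02)/δ = 3.912/0.5850 = 6.688.
So 7 complete cycles are required.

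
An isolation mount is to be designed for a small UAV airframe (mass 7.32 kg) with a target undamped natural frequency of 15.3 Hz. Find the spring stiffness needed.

ω_n = 2πf_n = 2π × 15.3 = 96.13 rad/s.
k = m·ω_n² = 7.32 × 96.13² = 7.32 × 9242 = 67650 N/m.

67600 N/m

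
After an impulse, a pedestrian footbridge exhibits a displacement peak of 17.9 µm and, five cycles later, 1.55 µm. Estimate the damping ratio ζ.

0.0776

Logarithmic decrement δ = (1/n)·ln(x₀/x_n) = (1/5)·ln(17.9/1.55) = (1/5)·ln(11.55) = 0.4893.
ζ = δ/√(4π² + δ²) = 0.4893/√(39.48 + 0.239) = 0.4893/6.302 = 0.07764.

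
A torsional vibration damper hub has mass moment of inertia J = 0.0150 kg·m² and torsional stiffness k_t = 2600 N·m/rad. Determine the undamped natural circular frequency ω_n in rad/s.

ω_n = √(k_t/J) = √(2600/0.0150) = √173300 = 416.3 rad/s.

416 rad/s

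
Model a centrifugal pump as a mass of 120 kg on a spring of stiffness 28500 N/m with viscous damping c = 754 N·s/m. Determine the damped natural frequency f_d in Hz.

ω_n = √(k/m) = √(28500/120) = 15.41 rad/s.
Critical damping c_c = 2√(k·m) = 2√(28500 × 120) = 3699 N·s/m, so ζ = c/c_c = 754/3699 = 0.2039.
ω_d = ω_n√(1 − ζ²) = 15.41 × √(1 − 0.0416) = 15.09 rad/s.
f_d = ω_d/(2π) = 2.401 Hz.

2.40 Hz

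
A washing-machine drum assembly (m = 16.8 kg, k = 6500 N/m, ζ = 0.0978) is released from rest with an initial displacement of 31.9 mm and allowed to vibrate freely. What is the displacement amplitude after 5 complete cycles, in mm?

Logarithmic decrement δ = 2πζ/√(1 − ζ²) = 2π × 0.09780/√(1 − 0.00956) = 0.6175.
After n cycles, x_n/x₀ = e^(−nδ), so x_5 = 31.9 × e^(−5 × 0.6175) = 31.9 × 0.04563 = 1.455 mm.

1.46 mm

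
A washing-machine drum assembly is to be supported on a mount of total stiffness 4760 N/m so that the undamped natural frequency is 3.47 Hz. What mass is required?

10.0 kg

ω_n = 2πf_n = 2π × 3.47 = 21.80 rad/s.
m = k/ω_n² = 4760/21.80² = 4760/475.4 = 10.01 kg.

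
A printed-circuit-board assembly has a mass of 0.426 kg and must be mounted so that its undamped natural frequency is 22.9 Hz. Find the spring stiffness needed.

ω_n = 2πf_n = 2π × 22.9 = 143.9 rad/s.
k = m·ω_n² = 0.426 × 143.9² = 0.426 × 20700 = 8819 N/m.

8820 N/m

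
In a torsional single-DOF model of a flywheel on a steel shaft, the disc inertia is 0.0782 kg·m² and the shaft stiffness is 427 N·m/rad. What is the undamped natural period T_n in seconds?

ω_n = √(k_t/J) = √(427/0.0782) = √5460 = 73.89 rad/s.
T_n = 2π/ω_n = 6.283/73.89 = 0.08503 s.

0.0850 s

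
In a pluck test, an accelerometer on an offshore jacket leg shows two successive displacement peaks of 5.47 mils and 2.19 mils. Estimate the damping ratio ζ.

0.144

Logarithmic decrement δ = (1/n)·ln(x₀/x_n) = (1/1)·ln(5.47/2.19) = (1/1)·ln(2.498) = 0.9154.
ζ = δ/√(4π² + δ²) = 0.9154/√(39.48 + 0.838) = 0.9154/6.350 = 0.1442.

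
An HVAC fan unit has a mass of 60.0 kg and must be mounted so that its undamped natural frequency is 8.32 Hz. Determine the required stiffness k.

ω_n = 2πf_n = 2π × 8.32 = 52.28 rad/s.
k = m·ω_n² = 60.0 × 52.28² = 60.0 × 2733 = 164000 N/m.

164000 N/m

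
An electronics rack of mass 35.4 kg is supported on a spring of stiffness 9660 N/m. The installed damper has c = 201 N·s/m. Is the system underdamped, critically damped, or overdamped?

underdamped

c_c = 2√(k·m) = 1170 N·s/m; ζ = c/c_c = 201/1170 = 0.172.
Since ζ < 1 the system is underdamped.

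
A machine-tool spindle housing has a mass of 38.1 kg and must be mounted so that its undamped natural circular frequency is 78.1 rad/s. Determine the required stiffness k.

232000 N/m

k = m·ω_n² = 38.1 × 78.10² = 38.1 × 6100 = 232400 N/m.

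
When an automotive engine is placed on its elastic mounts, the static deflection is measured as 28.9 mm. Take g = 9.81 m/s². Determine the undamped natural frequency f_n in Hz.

2.93 Hz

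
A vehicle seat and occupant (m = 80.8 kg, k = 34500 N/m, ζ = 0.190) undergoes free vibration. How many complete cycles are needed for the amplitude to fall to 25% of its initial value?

2 cycles

Logarithmic decrement δ = 2πζ/√(1 − ζ²) = 2π × 0.1900/√(1 − 0.0361) = 1.216.
x_n/x₀ = e^(−nδ) ≤ 0.25; take ln: n ≥ ln(1/0.25)/δ = 1.386/1.216 = 1.140.
So 2 complete cycles are required.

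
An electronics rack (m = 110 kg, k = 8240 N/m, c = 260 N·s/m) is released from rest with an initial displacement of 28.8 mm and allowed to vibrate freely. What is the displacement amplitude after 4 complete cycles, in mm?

0.901 mm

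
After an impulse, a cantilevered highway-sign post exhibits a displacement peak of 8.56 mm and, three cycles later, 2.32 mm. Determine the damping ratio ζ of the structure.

0.0691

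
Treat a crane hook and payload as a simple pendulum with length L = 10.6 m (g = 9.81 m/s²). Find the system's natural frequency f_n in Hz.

0.153 Hz

For a simple pendulum ω_n = √(g/L) = √(9.81/10.6) = √0.9255 = 0.9620 rad/s.
f_n = ω_n/(2π) = 0.9620/6.283 = 0.1531 Hz.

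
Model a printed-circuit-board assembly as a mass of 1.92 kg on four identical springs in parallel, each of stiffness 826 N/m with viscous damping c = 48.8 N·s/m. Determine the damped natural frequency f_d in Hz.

6.28 Hz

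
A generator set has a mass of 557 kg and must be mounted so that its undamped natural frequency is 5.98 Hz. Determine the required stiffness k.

786000 N/m

ω_n = 2πf_n = 2π × 5.98 = 37.57 rad/s.
k = m·ω_n² = 557 × 37.57² = 557 × 1412 = 786400 N/m.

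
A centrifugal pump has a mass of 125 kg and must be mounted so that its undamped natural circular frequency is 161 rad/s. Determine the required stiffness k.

3240000 N/m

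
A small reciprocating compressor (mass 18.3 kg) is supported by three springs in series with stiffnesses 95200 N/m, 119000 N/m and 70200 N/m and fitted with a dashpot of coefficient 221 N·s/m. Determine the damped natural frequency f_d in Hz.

6.39 Hz

Series springs: 1/k_eq = 1/95200 + 1/119000 + 1/70200 = 3.315×10^-5, so k_eq = 30160 N/m.
ω_n = √(k_eq/m) = √(30160/18.3) = 40.60 rad/s.
Critical damping c_c = 2√(k_eq·m) = 2√(30160 × 18.3) = 1486 N·s/m, so ζ = c/c_c = 221/1486 = 0.1487.
ω_d = ω_n√(1 − ζ²) = 40.60 × √(1 − 0.0221) = 40.15 rad/s.
f_d = ω_d/(2π) = 6.390 Hz.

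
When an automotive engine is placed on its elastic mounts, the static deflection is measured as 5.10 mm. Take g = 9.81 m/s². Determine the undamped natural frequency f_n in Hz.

6.98 Hz

ω_n = √(g/δ_st) = √(9.81/0.00510) = √1924 = 43.86 rad/s.
f_n = ω_n/(2π) = 43.86/6.283 = 6.980 Hz.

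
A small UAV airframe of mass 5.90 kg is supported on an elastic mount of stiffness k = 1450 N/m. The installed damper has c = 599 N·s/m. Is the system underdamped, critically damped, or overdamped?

c_c = 2√(k·m) = 185.0 N·s/m; ζ = c/c_c = 599/185.0 = 3.24.
Since ζ > 1 the system is overdamped.

overdamped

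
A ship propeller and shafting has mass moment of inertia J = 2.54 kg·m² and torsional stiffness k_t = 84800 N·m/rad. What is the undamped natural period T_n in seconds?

0.0344 s

ω_n = √(k_t/J) = √(84800/2.54) = √33390 = 182.7 rad/s.
T_n = 2π/ω_n = 6.283/182.7 = 0.03439 s.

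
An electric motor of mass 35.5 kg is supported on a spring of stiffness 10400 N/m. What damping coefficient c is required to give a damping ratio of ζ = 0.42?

510 N·s/m

c_c = 2√(k·m) = 2√(10400 × 35.5) = 1215 N·s/m.
c = ζ·c_c = 0.42 × 1215 = 510.4 N·s/m.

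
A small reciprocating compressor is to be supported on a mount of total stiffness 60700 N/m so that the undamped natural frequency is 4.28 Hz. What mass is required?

ω_n = 2πf_n = 2π × 4.28 = 26.89 rad/s.
m = k/ω_n² = 60700/26.89² = 60700/723.2 = 83.93 kg.

83.9 kg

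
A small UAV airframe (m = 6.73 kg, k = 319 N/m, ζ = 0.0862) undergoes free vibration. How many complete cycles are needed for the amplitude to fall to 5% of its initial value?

6 cycles

Logarithmic decrement δ = 2πζ/√(1 − ζ²) = 2π × 0.08620/√(1 − 0.00743) = 0.5436.
x_n/x₀ = e^(−nδ) ≤ 0.05; take ln: n ≥ ln(1/0.05)/δ = 2.996/0.5436 = 5.511.
So 6 complete cycles are required.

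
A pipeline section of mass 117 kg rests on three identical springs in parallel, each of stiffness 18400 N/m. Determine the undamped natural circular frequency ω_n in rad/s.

21.7 rad/s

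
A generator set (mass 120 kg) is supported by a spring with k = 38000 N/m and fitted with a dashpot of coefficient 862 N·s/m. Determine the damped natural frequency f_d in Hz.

2.77 Hz

ω_n = √(k/m) = √(38000/120) = 17.80 rad/s.
Critical damping c_c = 2√(k·m) = 2√(38000 × 120) = 4271 N·s/m, so ζ = c/c_c = 862/4271 = 0.2018.
ω_d = ω_n√(1 − ζ²) = 17.80 × √(1 − 0.0407) = 17.43 rad/s.
f_d = ω_d/(2π) = 2.774 Hz.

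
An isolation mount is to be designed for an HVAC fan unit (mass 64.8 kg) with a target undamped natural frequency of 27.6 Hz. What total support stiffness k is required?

1950000 N/m

ω_n = 2πf_n = 2π × 27.6 = 173.4 rad/s.
k = m·ω_n² = 64.8 × 173.4² = 64.8 × 30070 = 1949000 N/m.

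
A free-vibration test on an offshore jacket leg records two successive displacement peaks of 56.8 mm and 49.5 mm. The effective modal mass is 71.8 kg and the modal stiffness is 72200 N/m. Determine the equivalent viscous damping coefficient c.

99.7 N·s/m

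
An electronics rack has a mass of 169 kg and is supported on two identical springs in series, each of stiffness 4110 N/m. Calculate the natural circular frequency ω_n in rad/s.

3.49 rad/s

Series springs: 1/k_eq = 2/4110, so k_eq = 4110/2 = 2055 N/m.
ω_n = √(k_eq/m) = √(2055/169) = √12.16 = 3.487 rad/s.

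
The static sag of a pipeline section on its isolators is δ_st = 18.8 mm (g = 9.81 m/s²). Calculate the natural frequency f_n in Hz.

ω_n = √(g/δ_st) = √(9.81/0.0188) = √521.8 = 22.84 rad/s.
f_n = ω_n/(2π) = 22.84/6.283 = 3.636 Hz.

3.64 Hz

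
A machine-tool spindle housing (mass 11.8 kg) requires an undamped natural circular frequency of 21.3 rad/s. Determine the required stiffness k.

k = m·ω_n² = 11.8 × 21.30² = 11.8 × 453.7 = 5354 N/m.

5350 N/m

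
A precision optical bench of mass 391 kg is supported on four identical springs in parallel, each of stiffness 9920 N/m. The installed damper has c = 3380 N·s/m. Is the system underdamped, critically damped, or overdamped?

Parallel springs add: k_eq = 4 × 9920 = 39680 N/m.
c_c = 2√(k_eq·m) = 7878 N·s/m; ζ = c/c_c = 3380/7878 = 0.429.
Since ζ < 1 the system is underdamped.

underdamped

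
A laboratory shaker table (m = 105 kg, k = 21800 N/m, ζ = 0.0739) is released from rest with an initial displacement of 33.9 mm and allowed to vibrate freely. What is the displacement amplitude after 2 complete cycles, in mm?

Logarithmic decrement δ = 2πζ/√(1 − ζ²) = 2π × 0.07390/√(1 − 0.00546) = 0.4656.
After n cycles, x_n/x₀ = e^(−nδ), so x_2 = 33.9 × e^(−2 × 0.4656) = 33.9 × 0.3941 = 13.36 mm.

13.4 mm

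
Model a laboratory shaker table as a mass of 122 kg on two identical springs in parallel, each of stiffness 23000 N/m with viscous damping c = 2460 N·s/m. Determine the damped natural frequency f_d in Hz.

2.64 Hz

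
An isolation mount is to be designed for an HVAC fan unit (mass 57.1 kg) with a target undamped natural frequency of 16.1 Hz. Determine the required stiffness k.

ω_n = 2πf_n = 2π × 16.1 = 101.2 rad/s.
k = m·ω_n² = 57.1 × 101.2² = 57.1 × 10230 = 584300 N/m.

584000 N/m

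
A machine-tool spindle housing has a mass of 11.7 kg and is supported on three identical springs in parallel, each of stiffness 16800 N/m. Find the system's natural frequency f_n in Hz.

10.4 Hz

Parallel springs add: k_eq = 3 × 16800 = 50400 N/m.
ω_n = √(k_eq/m) = √(50400/11.7) = √4308 = 65.63 rad/s.
f_n = ω_n/(2π) = 65.63/6.283 = 10.45 Hz.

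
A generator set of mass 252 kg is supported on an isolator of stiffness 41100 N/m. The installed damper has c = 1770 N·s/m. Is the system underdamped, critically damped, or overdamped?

c_c = 2√(k·m) = 6437 N·s/m; ζ = c/c_c = 1770/6437 = 0.275.
Since ζ < 1 the system is underdamped.

underdamped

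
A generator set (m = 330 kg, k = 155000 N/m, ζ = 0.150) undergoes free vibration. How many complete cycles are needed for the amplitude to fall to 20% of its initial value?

2 cycles

Logarithmic decrement δ = 2πζ/√(1 − ζ²) = 2π × 0.1500/√(1 − 0.0225) = 0.9533.
x_n/x₀ = e^(−nδ) ≤ 0.2; take ln: n ≥ ln(1/0.2)/δ = 1.609/0.9533 = 1.688.
So 2 complete cycles are required.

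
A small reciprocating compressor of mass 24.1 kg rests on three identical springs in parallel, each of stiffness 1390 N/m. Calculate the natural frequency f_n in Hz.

2.09 Hz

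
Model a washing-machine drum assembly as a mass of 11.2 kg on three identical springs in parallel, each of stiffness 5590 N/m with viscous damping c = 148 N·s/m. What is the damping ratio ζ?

0.171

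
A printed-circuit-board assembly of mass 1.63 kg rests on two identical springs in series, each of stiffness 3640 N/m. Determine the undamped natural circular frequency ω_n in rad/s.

33.4 rad/s

Series springs: 1/k_eq = 2/3640, so k_eq = 3640/2 = 1820 N/m.
ω_n = √(k_eq/m) = √(1820/1.63) = √1117 = 33.42 rad/s.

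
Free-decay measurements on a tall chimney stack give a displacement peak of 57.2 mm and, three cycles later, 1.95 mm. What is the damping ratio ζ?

0.176

Logarithmic decrement δ = (1/n)·ln(x₀/x_n) = (1/3)·ln(57.2/1.95) = (1/3)·ln(29.33) = 1.126.
ζ = δ/√(4π² + δ²) = 1.126/√(39.48 + 1.27) = 1.126/6.383 = 0.1764.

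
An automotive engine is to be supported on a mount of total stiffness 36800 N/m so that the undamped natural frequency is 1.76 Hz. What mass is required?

ω_n = 2πf_n = 2π × 1.76 = 11.06 rad/s.
m = k/ω_n² = 36800/11.06² = 36800/122.3 = 300.9 kg.

301 kg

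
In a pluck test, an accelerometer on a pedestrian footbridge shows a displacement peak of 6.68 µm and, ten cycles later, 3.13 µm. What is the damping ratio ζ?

0.0121

Logarithmic decrement δ = (1/n)·ln(x₀/x_n) = (1/10)·ln(6.68/3.13) = (1/10)·ln(2.134) = 0.07581.
ζ = δ/√(4π² + δ²) = 0.07581/√(39.48 + 0.00575) = 0.07581/6.284 = 0.01206.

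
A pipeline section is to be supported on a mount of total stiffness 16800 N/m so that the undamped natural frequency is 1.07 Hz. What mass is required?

ω_n = 2πf_n = 2π × 1.07 = 6.723 rad/s.
m = k/ω_n² = 16800/6.723² = 16800/45.20 = 371.7 kg.

372 kg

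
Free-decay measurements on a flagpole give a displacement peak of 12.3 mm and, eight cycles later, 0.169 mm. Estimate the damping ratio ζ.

Logarithmic decrement δ = (1/n)·ln(x₀/x_n) = (1/8)·ln(12.3/0.169) = (1/8)·ln(72.78) = 0.5359.
ζ = δ/√(4π² + δ²) = 0.5359/√(39.48 + 0.287) = 0.5359/6.306 = 0.08499.

0.0850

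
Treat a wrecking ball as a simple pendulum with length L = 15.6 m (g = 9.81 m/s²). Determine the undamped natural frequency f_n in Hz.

0.126 Hz

For a simple pendulum ω_n = √(g/L) = √(9.81/15.6) = √0.6288 = 0.7930 rad/s.
f_n = ω_n/(2π) = 0.7930/6.283 = 0.1262 Hz.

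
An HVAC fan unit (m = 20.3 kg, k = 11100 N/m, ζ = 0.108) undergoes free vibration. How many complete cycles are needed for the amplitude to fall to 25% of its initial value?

3 cycles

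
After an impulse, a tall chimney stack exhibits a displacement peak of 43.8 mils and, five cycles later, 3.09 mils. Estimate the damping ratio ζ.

0.0841

Logarithmic decrement δ = (1/n)·ln(x₀/x_n) = (1/5)·ln(43.8/3.09) = (1/5)·ln(14.17) = 0.5303.
ζ = δ/√(4π² + δ²) = 0.5303/√(39.48 + 0.281) = 0.5303/6.306 = 0.08410.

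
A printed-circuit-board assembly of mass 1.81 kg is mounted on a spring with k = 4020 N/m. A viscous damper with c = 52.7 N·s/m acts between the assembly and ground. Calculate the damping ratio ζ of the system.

ω_n = √(k/m) = √(4020/1.81) = 47.13 rad/s.
Critical damping c_c = 2√(k·m) = 2√(4020 × 1.81) = 170.6 N·s/m, so ζ = c/c_c = 52.7/170.6 = 0.3089.

0.309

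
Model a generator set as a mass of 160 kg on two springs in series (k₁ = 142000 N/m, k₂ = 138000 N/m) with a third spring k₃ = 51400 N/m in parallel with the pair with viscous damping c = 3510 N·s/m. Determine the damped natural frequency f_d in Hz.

4.02 Hz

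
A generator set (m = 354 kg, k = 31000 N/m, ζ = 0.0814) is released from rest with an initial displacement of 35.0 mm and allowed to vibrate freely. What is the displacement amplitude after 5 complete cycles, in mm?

2.69 mm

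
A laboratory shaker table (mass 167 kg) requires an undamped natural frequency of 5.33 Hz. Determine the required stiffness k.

187000 N/m

ω_n = 2πf_n = 2π × 5.33 = 33.49 rad/s.
k = m·ω_n² = 167 × 33.49² = 167 × 1122 = 187300 N/m.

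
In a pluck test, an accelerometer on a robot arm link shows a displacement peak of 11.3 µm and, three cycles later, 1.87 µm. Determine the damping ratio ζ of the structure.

Logarithmic decrement δ = (1/n)·ln(x₀/x_n) = (1/3)·ln(11.3/1.87) = (1/3)·ln(6.043) = 0.5996.
ζ = δ/√(4π² + δ²) = 0.5996/√(39.48 + 0.360) = 0.5996/6.312 = 0.09500.

0.0950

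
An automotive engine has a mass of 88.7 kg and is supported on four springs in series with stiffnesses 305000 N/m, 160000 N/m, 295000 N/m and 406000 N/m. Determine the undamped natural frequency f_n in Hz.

Series springs: 1/k_eq = 1/305000 + 1/160000 + 1/295000 + 1/406000 = 1.538×10^-5, so k_eq = 65010 N/m.
ω_n = √(k_eq/m) = √(65010/88.7) = √733.0 = 27.07 rad/s.
f_n = ω_n/(2π) = 27.07/6.283 = 4.309 Hz.

4.31 Hz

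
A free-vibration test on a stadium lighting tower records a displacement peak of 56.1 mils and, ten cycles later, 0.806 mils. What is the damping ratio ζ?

0.0674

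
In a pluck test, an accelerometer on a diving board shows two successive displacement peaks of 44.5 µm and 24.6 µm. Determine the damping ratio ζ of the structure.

0.0939

Logarithmic decrement δ = (1/n)·ln(x₀/x_n) = (1/1)·ln(44.5/24.6) = (1/1)·ln(1.809) = 0.5927.
ζ = δ/√(4π² + δ²) = 0.5927/√(39.48 + 0.351) = 0.5927/6.311 = 0.09392.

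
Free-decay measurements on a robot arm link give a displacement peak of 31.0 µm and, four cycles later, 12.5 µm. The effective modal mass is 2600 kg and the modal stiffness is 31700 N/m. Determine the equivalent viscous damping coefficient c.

Logarithmic decrement δ = (1/n)·ln(x₀/x_n) = (1/4)·ln(31.0/12.5) = (1/4)·ln(2.480) = 0.2271.
ζ = δ/√(4π² + δ²) = 0.2271/√(39.48 + 0.0516) = 0.2271/6.287 = 0.03611.
c = ζ · 2√(km) = 0.03611 × 2√(31700 × 2600) = 0.03611 × 18160 = 655.7 N·s/m.

656 N·s/m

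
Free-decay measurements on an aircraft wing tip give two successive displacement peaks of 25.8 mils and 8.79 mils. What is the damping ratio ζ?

Logarithmic decrement δ = (1/n)·ln(x₀/x_n) = (1/1)·ln(25.8/8.79) = (1/1)·ln(2.935) = 1.077.
ζ = δ/√(4π² + δ²) = 1.077/√(39.48 + 1.16) = 1.077/6.375 = 0.1689.

0.169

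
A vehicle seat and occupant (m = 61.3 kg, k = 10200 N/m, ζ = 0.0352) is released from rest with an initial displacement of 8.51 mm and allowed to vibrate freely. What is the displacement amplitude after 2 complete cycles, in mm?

5.47 mm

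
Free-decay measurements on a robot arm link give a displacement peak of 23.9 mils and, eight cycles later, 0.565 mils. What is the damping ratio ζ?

Logarithmic decrement δ = (1/n)·ln(x₀/x_n) = (1/8)·ln(23.9/0.565) = (1/8)·ln(42.30) = 0.4681.
ζ = δ/√(4π² + δ²) = 0.4681/√(39.48 + 0.219) = 0.4681/6.301 = 0.07429.

0.0743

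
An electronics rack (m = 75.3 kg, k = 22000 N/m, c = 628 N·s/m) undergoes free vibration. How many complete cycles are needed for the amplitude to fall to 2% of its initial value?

3 cycles

ζ = c/(2√(km)) = 628/(2√(22000 × 75.3)) = 628/2574 = 0.2440.
Logarithmic decrement δ = 2πζ/√(1 − ζ²) = 2π × 0.2440/√(1 − 0.0595) = 1.581.
x_n/x₀ = e^(−nδ) ≤ 0.02; take ln: n ≥ ln(1/0.02)/δ = 3.912/1.581 = 2.475.
So 3 complete cycles are required.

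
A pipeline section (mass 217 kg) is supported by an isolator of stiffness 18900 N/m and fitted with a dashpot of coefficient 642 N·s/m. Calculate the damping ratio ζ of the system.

ω_n = √(k/m) = √(18900/217) = 9.333 rad/s.
Critical damping c_c = 2√(k·m) = 2√(18900 × 217) = 4050 N·s/m, so ζ = c/c_c = 642/4050 = 0.1585.

0.159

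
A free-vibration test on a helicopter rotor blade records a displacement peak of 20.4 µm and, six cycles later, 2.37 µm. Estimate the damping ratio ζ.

Logarithmic decrement δ = (1/n)·ln(x₀/x_n) = (1/6)·ln(20.4/2.37) = (1/6)·ln(8.608) = 0.3588.
ζ = δ/√(4π² + δ²) = 0.3588/√(39.48 + 0.129) = 0.3588/6.293 = 0.05701.

0.0570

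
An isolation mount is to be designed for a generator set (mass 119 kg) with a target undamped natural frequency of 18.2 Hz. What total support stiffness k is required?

ω_n = 2πf_n = 2π × 18.2 = 114.4 rad/s.
k = m·ω_n² = 119 × 114.4² = 119 × 13080 = 1556000 N/m.

1560000 N/m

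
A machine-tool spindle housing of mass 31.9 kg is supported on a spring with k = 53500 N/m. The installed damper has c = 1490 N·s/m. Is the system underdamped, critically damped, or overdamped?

underdamped

c_c = 2√(k·m) = 2613 N·s/m; ζ = c/c_c = 1490/2613 = 0.570.
Since ζ < 1 the system is underdamped.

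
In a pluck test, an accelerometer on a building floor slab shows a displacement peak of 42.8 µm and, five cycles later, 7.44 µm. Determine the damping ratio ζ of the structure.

0.0556

Logarithmic decrement δ = (1/n)·ln(x₀/x_n) = (1/5)·ln(42.8/7.44) = (1/5)·ln(5.753) = 0.3499.
ζ = δ/√(4π² + δ²) = 0.3499/√(39.48 + 0.122) = 0.3499/6.293 = 0.05561.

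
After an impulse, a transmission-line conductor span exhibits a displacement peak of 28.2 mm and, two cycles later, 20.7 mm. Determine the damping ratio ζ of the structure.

0.0246

Logarithmic decrement δ = (1/n)·ln(x₀/x_n) = (1/2)·ln(28.2/20.7) = (1/2)·ln(1.362) = 0.1546.
ζ = δ/√(4π² + δ²) = 0.1546/√(39.48 + 0.0239) = 0.1546/6.285 = 0.02460.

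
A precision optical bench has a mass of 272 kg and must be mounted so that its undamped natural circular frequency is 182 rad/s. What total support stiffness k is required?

k = m·ω_n² = 272 × 182.0² = 272 × 33120 = 9010000 N/m.

9010000 N/m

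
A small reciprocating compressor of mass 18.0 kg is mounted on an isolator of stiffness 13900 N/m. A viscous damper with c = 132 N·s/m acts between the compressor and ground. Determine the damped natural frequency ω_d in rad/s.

ω_n = √(k/m) = √(13900/18.0) = 27.79 rad/s.
Critical damping c_c = 2√(k·m) = 2√(13900 × 18.0) = 1000 N·s/m, so ζ = c/c_c = 132/1000 = 0.1319.
ω_d = ω_n√(1 − ζ²) = 27.79 × √(1 − 0.0174) = 27.55 rad/s.

27.5 rad/s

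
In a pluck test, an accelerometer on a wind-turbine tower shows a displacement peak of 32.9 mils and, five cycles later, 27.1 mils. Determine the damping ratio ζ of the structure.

Logarithmic decrement δ = (1/n)·ln(x₀/x_n) = (1/5)·ln(32.9/27.1) = (1/5)·ln(1.214) = 0.03879.
ζ = δ/√(4π² + δ²) = 0.03879/√(39.48 + 0.00150) = 0.03879/6.283 = 0.006173.

0.00617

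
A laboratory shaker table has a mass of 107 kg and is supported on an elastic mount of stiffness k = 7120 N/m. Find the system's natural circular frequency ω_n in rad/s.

ω_n = √(k/m) = √(7120/107) = √66.54 = 8.157 rad/s.

8.16 rad/s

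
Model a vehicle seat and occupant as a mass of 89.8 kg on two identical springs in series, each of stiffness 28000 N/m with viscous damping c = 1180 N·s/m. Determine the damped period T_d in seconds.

0.592 s

Series springs: 1/k_eq = 2/28000, so k_eq = 28000/2 = 14000 N/m.
ω_n = √(k_eq/m) = √(14000/89.8) = 12.49 rad/s.
Critical damping c_c = 2√(k_eq·m) = 2√(14000 × 89.8) = 2242 N·s/m, so ζ = c/c_c = 1180/2242 = 0.5262.
ω_d = ω_n√(1 − ζ²) = 12.49 × √(1 − 0.277) = 10.62 rad/s.
T_d = 2π/ω_d = 0.5918 s.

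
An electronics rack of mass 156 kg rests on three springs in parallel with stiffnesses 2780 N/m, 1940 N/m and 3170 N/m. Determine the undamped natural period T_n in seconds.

0.883 s

Parallel springs add: k_eq = 2780 + 1940 + 3170 = 7890 N/m.
ω_n = √(k_eq/m) = √(7890/156) = √50.58 = 7.112 rad/s.
T_n = 2π/ω_n = 6.283/7.112 = 0.8835 s.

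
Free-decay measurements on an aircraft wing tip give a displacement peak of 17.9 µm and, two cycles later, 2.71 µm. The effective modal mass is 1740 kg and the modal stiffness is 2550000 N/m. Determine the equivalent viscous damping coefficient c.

19800 N·s/m

Logarithmic decrement δ = (1/n)·ln(x₀/x_n) = (1/2)·ln(17.9/2.71) = (1/2)·ln(6.605) = 0.9439.
ζ = δ/√(4π² + δ²) = 0.9439/√(39.48 + 0.891) = 0.9439/6.354 = 0.1486.
c = ζ · 2√(km) = 0.1486 × 2√(2550000 × 1740) = 0.1486 × 133200 = 19790 N·s/m.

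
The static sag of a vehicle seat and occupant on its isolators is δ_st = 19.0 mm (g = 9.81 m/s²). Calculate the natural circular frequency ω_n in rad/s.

ω_n = √(g/δ_st) = √(9.81/0.0190) = √516.3 = 22.72 rad/s.

22.7 rad/s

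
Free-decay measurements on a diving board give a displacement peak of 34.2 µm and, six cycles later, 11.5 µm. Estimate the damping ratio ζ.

0.0289

Logarithmic decrement δ = (1/n)·ln(x₀/x_n) = (1/6)·ln(34.2/11.5) = (1/6)·ln(2.974) = 0.1816.
ζ = δ/√(4π² + δ²) = 0.1816/√(39.48 + 0.0330) = 0.1816/6.286 = 0.02890.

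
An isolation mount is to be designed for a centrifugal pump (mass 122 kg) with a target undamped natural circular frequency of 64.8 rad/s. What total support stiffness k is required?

k = m·ω_n² = 122 × 64.80² = 122 × 4199 = 512300 N/m.

512000 N/m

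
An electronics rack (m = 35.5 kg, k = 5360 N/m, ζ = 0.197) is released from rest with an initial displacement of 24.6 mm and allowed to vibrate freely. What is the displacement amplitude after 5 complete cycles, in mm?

0.0446 mm

Logarithmic decrement δ = 2πζ/√(1 − ζ²) = 2π × 0.1970/√(1 − 0.0388) = 1.263.
After n cycles, x_n/x₀ = e^(−nδ), so x_5 = 24.6 × e^(−5 × 1.263) = 24.6 × 0.001813 = 0.04461 mm.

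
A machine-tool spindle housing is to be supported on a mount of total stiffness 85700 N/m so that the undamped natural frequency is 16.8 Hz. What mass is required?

7.69 kg

ω_n = 2πf_n = 2π × 16.8 = 105.6 rad/s.
m = k/ω_n² = 85700/105.6² = 85700/11140 = 7.691 kg.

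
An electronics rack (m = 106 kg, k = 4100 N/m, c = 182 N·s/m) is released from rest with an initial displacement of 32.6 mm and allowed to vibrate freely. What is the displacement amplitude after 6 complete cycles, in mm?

ζ = c/(2√(km)) = 182/(2√(4100 × 106)) = 182/1318 = 0.1380.
Logarithmic decrement δ = 2πζ/√(1 − ζ²) = 2π × 0.1380/√(1 − 0.0191) = 0.8757.
After n cycles, x_n/x₀ = e^(−nδ), so x_6 = 32.6 × e^(−6 × 0.8757) = 32.6 × 0.005226 = 0.1704 mm.

0.170 mm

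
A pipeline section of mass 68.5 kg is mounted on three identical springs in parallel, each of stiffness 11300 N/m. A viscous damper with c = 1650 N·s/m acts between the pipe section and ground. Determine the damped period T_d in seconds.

Parallel springs add: k_eq = 3 × 11300 = 33900 N/m.
ω_n = √(k_eq/m) = √(33900/68.5) = 22.25 rad/s.
Critical damping c_c = 2√(k_eq·m) = 2√(33900 × 68.5) = 3048 N·s/m, so ζ = c/c_c = 1650/3048 = 0.5414.
ω_d = ω_n√(1 − ζ²) = 22.25 × √(1 − 0.293) = 18.70 rad/s.
T_d = 2π/ω_d = 0.3359 s.

0.336 s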